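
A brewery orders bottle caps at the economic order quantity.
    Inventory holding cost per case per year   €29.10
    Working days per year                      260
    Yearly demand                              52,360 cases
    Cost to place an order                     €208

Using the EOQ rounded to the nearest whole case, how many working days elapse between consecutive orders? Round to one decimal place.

4.3 days

Optimal lot size Q* = (2 × 52,360 × €208 / €29.1)^½ ≈ 865.17 → Q = 865 cases
T = Q/D × 260 days = 865/52,360 × 260 = 4.295 days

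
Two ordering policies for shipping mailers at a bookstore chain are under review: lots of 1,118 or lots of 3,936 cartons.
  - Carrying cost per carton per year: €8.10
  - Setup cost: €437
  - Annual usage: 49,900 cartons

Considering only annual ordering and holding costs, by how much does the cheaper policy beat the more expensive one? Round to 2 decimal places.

Annual cost at Q: ordering D·S/Q plus holding Q·H/2.
TC(1,118) = (49,900/1,118)×437 + (1,118/2)×8.1 = €24,032.64
TC(3,936) = (49,900/3,936)×437 + (3,936/2)×8.1 = €21,481.02
Lots of 3,936 are cheaper by €2,551.62.

€2,551.62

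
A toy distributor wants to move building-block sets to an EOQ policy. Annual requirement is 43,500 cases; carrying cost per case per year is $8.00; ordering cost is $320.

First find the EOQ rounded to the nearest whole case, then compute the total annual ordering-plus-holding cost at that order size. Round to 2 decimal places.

Q* = √(2·D·S / H) = √(2·43,500·320 / 8) = √3,480,000.0 ≈ 1,865.48 → Q = 1,865 cases
Annual ordering cost = (D/Q)·S = (43,500/1,865) × 320 = $7,463.81
Annual holding cost  = (Q/2)·H = (1,865/2) × 8 = $7,460.00
Total = $7,463.81 + $7,460.00 = $14,923.81

$14,923.81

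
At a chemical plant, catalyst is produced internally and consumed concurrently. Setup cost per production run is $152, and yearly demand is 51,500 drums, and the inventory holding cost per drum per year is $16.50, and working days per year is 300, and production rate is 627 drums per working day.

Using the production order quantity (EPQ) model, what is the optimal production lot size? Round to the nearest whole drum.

d = 51,500/300 = 171.6667 drums/day;  effective holding cost H(1 − d/p) = 16.5·(1 − 171.6667/627) = 11.98246
Q* = √(2DS / H_eff) = √(2·51,500·152 / 11.98246) ≈ 1,143.06

1,143 drums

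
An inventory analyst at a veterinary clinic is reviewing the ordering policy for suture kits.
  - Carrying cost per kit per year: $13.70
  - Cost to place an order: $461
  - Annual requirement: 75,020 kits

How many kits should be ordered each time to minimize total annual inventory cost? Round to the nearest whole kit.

2,247 kits

Optimal lot size Q* = (2 × 75,020 × $461 / $13.7)^½ ≈ 2,246.95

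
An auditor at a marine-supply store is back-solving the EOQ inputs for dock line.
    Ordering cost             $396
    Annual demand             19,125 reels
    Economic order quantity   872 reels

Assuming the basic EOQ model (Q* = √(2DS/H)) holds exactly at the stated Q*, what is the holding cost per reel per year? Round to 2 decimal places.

$19.92

From Q* = √(2DS/H) ⇒ Q*² = 2DS/H.
H = 2DS / Q² = 2 × 19,125 × 396 / 872² = 19.9202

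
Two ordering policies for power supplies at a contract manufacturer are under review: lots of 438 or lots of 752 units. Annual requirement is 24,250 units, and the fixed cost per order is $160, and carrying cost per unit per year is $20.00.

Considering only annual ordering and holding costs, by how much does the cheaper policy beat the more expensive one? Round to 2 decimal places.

$558.87

TC(Q) = (D/Q)S + (Q/2)H
TC(438) = (24,250/438)×160 + (438/2)×20 = $13,238.45
TC(752) = (24,250/752)×160 + (752/2)×20 = $12,679.57
Lots of 752 are cheaper by $558.87.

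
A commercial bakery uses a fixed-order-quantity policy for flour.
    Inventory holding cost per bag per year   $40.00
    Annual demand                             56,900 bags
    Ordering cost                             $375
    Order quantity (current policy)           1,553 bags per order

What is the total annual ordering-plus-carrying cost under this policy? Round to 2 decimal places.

Ordering: D/Q × S = 56,900/1,553 × $375 = $13,739.54
Holding:  Q/2 × H = 1,553/2 × $40 = $31,060.00
Total = $13,739.54 + $31,060.00 = $44,799.54

$44,799.54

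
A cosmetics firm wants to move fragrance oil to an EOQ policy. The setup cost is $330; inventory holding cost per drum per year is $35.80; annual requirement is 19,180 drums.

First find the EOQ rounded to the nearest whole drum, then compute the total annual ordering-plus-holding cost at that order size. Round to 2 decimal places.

$21,288.15

EOQ = √(2DS/H) = √(2 × 19,180 × 330 / 35.8)
    = √(353,597.77) ≈ 594.64 → Q = 595 drums
Orders/yr = 19,180/595 = 32.235; ordering cost = 32.235 × $330 = $10,637.65
Average inventory = 595/2 = 297.5; holding cost = 297.5 × $35.8 = $10,650.50
Total = $10,637.65 + $10,650.50 = $21,288.15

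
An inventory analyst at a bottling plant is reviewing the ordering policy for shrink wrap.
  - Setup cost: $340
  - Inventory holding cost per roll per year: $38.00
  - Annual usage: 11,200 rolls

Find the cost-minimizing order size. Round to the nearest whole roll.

448 rolls

EOQ = √(2DS/H) = √(2 × 11,200 × 340 / 38)
    = √(200,421.05) ≈ 447.68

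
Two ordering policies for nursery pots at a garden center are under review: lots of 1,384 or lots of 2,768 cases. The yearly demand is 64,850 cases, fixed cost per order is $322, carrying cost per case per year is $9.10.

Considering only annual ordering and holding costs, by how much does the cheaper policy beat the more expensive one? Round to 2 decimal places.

$1,246.77

TC(Q) = (D/Q)S + (Q/2)H
TC(1,384) = (64,850/1,384)×322 + (1,384/2)×9.1 = $21,385.13
TC(2,768) = (64,850/2,768)×322 + (2,768/2)×9.1 = $20,138.37
|ΔTC| = |$21,385.13 − $20,138.37| = $1,246.77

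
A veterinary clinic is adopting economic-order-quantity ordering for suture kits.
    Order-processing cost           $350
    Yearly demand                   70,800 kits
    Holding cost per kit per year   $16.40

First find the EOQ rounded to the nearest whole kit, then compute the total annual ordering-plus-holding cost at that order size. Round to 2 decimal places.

$28,509.37

Optimal lot size Q* = (2 × 70,800 × $350 / $16.4)^½ ≈ 1,738.38 → Q = 1,738 kits
Ordering: D/Q × S = 70,800/1,738 × $350 = $14,257.77
Holding:  Q/2 × H = 1,738/2 × $16.4 = $14,251.60
Total = $14,257.77 + $14,251.60 = $28,509.37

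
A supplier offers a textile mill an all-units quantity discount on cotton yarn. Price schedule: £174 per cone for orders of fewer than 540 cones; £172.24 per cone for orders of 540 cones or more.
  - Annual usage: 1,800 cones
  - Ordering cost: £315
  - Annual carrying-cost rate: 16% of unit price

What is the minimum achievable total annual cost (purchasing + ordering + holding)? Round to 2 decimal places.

£318,522.77

H₁ = 16%×£174 = £27.8400;  H₂ = 16%×£172.24 = £27.5584
EOQ₁ = √(2×1,800×315/27.8400) = 201.82  (< 540, feasible at tier 1)
EOQ₂ = √(2×1,800×315/27.5584) = 202.85  (< 540 → use Q = 540 at tier-2 price)
TC(tier 1 (EOQ₁), Q≈201.8) = £318,818.77
TC(tier 2, Q≈540.0) = £318,522.77
Minimum at tier 2: £318,522.77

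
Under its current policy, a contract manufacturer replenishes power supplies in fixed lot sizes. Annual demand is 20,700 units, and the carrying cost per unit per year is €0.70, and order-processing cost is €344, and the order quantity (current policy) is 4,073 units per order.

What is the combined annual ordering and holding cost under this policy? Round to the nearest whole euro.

Orders/yr = 20,700/4,073 = 5.082; ordering cost = 5.082 × €344 = €1,748.29
Average inventory = 4,073/2 = 2036.5; holding cost = 2036.5 × €0.7 = €1,425.55
Total = €1,748.29 + €1,425.55 = €3,173.84

€3,174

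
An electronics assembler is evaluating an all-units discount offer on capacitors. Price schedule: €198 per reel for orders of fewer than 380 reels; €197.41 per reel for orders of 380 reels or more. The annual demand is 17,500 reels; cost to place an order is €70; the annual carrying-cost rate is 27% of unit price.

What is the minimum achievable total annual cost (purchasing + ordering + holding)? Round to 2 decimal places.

€3,468,025.82

H₁ = 27%×€198 = €53.4600;  H₂ = 27%×€197.41 = €53.3007
EOQ₁ = √(2×17,500×70/53.4600) = 214.08  (< 380, feasible at tier 1)
EOQ₂ = √(2×17,500×70/53.3007) = 214.40  (< 380 → use Q = 380 at tier-2 price)
TC(tier 1 (EOQ₁), Q≈214.1) = €3,476,444.52
TC(tier 2, Q≈380.0) = €3,468,025.82
Minimum at tier 2: €3,468,025.82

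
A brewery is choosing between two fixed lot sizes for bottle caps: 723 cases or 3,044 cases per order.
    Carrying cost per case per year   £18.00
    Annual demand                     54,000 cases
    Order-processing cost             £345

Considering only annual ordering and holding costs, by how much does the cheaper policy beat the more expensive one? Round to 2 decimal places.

£1,241.60

For each Q, cost = (D/Q)·S + (Q/2)·H.
TC(723) = (54,000/723)×345 + (723/2)×18 = £32,274.63
TC(3,044) = (54,000/3,044)×345 + (3,044/2)×18 = £33,516.24
Cheaper: Q = 723.  Difference = £1,241.60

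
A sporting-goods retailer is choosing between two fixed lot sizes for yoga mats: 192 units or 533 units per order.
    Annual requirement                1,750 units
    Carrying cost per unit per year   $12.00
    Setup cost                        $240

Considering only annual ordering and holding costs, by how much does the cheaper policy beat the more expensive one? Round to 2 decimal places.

$646.49

For each Q, cost = (D/Q)·S + (Q/2)·H.
TC(192) = (1,750/192)×240 + (192/2)×12 = $3,339.50
TC(533) = (1,750/533)×240 + (533/2)×12 = $3,985.99
Cheaper: Q = 192.  Difference = $646.49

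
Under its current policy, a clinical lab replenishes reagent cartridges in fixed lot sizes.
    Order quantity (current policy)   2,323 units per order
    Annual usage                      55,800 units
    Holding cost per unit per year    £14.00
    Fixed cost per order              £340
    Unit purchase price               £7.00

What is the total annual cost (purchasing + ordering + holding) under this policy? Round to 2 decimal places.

Orders/yr = 55,800/2,323 = 24.021; ordering cost = 24.021 × £340 = £8,167.03
Average inventory = 2,323/2 = 1161.5; holding cost = 1161.5 × £14 = £16,261.00
Purchase cost = D·C = 55,800 × 7 = £390,600.00
Total = £8,167.03 + £16,261.00 + £390,600.00 = £415,028.03

£415,028.03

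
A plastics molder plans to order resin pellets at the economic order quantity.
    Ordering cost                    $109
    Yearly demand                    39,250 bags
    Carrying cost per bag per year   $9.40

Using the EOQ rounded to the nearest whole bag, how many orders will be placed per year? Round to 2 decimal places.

EOQ = √(2DS/H) = √(2 × 39,250 × 109 / 9.4)
    = √(910,265.96) ≈ 954.08 → Q = 954
N = D/Q = 39,250/954 ≈ 41.143 orders/yr

41.14 orders per year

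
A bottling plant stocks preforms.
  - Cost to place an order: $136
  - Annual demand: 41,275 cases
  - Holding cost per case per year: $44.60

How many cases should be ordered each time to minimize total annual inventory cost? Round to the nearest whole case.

Q* = √(2·D·S / H) = √(2·41,275·136 / 44.6) = √251,722.0 ≈ 501.72

502 cases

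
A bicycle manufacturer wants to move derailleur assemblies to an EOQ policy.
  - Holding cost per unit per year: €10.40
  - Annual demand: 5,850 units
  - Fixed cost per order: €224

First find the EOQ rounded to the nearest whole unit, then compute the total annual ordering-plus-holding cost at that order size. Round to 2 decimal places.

Optimal lot size Q* = (2 × 5,850 × €224 / €10.4)^½ ≈ 502.00 → Q = 502 units
Orders/yr = 5,850/502 = 11.653; ordering cost = 11.653 × €224 = €2,610.36
Average inventory = 502/2 = 251; holding cost = 251 × €10.4 = €2,610.40
Total = €2,610.36 + €2,610.40 = €5,220.76

€5,220.76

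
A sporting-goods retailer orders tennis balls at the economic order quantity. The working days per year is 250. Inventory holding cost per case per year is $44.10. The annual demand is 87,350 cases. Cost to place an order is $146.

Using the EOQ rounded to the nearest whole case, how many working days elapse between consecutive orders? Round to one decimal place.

2.2 days

Q* = √(2·D·S / H) = √(2·87,350·146 / 44.1) = √578,371.9 ≈ 760.51 → Q = 761 cases
Days between orders = 250 / (D/Q) = 250 / 114.783 ≈ 2.178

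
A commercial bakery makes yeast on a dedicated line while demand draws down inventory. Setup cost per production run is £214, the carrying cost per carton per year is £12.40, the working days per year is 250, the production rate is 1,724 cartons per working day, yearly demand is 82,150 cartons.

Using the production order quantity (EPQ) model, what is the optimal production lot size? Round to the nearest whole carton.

1,872 cartons

Daily demand d = 82,150/250 = 328.600; p = 1724; 1 − d/p = 0.80940
EPQ = √(2DS / (H(1 − d/p)))
    = √(2 × 82,150 × 214 / (12.4 × 0.80940)) ≈ 1,871.69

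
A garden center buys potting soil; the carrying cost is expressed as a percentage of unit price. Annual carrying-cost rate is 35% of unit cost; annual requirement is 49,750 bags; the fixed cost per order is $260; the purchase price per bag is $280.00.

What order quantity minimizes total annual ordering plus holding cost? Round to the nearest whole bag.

514 bags

Carrying cost H = $280 × 35% = $98.0000/bag/yr
Optimal lot size Q* = (2 × 49,750 × $260 / $98)^½ ≈ 513.79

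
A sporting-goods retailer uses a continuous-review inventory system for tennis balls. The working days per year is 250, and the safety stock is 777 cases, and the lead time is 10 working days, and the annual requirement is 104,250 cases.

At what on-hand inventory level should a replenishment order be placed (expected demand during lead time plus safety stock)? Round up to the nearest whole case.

4,947 cases

Daily demand d = 104,250 / 250 = 417.000 cases/day
Demand during lead time = 417.000 × 10 = 4,170.00
Reorder point = 4,170.00 + 777 = 4,947.00 → round up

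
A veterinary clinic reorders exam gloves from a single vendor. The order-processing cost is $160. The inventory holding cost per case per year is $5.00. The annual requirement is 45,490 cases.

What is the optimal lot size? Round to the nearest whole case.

1,706 cases

Optimal lot size Q* = (2 × 45,490 × $160 / $5)^½ ≈ 1,706.27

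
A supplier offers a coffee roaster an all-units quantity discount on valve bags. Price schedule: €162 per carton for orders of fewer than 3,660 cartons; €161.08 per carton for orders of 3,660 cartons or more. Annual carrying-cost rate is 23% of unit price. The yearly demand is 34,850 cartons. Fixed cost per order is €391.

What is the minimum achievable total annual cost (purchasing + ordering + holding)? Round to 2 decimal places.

€5,677,565.90

H₁ = 23%×€162 = €37.2600;  H₂ = 23%×€161.08 = €37.0484
EOQ₁ = √(2×34,850×391/37.2600) = 855.23  (< 3,660, feasible at tier 1)
EOQ₂ = √(2×34,850×391/37.0484) = 857.67  (< 3,660 → use Q = 3,660 at tier-2 price)
TC(tier 1 (EOQ₁), Q≈855.2) = €5,677,565.90
TC(tier 2, Q≈3,660.0) = €5,685,159.62
Minimum at tier 1 (EOQ₁): €5,677,565.90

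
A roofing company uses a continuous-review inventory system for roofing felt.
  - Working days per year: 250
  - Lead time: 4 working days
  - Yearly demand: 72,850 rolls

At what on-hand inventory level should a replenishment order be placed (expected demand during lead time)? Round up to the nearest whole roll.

Daily demand d = 72,850 / 250 = 291.400 rolls/day
Demand during lead time = 291.400 × 4 = 1,165.60
Reorder point = 1,165.60 → round up

1,166 rolls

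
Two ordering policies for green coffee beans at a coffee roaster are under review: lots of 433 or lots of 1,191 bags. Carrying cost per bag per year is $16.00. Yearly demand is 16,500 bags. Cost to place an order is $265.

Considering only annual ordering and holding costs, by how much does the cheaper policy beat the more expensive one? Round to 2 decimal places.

$362.87

TC(Q) = (D/Q)S + (Q/2)H
TC(433) = (16,500/433)×265 + (433/2)×16 = $13,562.15
TC(1,191) = (16,500/1,191)×265 + (1,191/2)×16 = $13,199.28
|ΔTC| = |$13,562.15 − $13,199.28| = $362.87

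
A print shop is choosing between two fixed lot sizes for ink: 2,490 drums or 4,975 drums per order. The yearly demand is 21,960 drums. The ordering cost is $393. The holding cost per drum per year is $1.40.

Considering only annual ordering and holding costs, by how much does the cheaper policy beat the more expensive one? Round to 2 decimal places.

$8.25

TC(Q) = (D/Q)S + (Q/2)H
TC(2,490) = (21,960/2,490)×393 + (2,490/2)×1.4 = $5,208.98
TC(4,975) = (21,960/4,975)×393 + (4,975/2)×1.4 = $5,217.23
|ΔTC| = |$5,208.98 − $5,217.23| = $8.25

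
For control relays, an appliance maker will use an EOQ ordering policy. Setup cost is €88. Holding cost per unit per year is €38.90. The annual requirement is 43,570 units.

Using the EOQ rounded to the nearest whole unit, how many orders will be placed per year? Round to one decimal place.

98.1 orders per year

EOQ = √(2DS/H) = √(2 × 43,570 × 88 / 38.9)
    = √(197,129.05) ≈ 443.99 → Q = 444
N = D/Q = 43,570/444 ≈ 98.131 orders/yr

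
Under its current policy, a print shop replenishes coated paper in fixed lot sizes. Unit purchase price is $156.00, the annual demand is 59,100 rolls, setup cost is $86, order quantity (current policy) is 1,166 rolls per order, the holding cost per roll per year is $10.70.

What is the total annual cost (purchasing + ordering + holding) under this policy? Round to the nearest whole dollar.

Annual ordering cost = (D/Q)·S = (59,100/1,166) × 86 = $4,359.01
Annual holding cost  = (Q/2)·H = (1,166/2) × 10.7 = $6,238.10
Purchase cost = D·C = 59,100 × 156 = $9,219,600.00
Total = $4,359.01 + $6,238.10 + $9,219,600.00 = $9,230,197.11

$9,230,197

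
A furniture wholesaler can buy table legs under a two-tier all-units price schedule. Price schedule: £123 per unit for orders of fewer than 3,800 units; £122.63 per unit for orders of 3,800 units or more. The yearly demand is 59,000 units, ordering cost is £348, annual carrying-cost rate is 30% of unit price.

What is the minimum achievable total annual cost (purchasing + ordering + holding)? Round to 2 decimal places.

£7,295,926.36

H₁ = 30%×£123 = £36.9000;  H₂ = 30%×£122.63 = £36.7890
EOQ₁ = √(2×59,000×348/36.9000) = 1,054.91  (< 3,800, feasible at tier 1)
EOQ₂ = √(2×59,000×348/36.7890) = 1,056.51  (< 3,800 → use Q = 3,800 at tier-2 price)
TC(tier 1 (EOQ₁), Q≈1,054.9) = £7,295,926.36
TC(tier 2, Q≈3,800.0) = £7,310,472.26
Minimum at tier 1 (EOQ₁): £7,295,926.36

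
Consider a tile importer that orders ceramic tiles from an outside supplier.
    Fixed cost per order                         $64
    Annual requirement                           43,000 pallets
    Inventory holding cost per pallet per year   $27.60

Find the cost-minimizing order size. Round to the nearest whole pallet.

447 pallets

EOQ = √(2DS/H) = √(2 × 43,000 × 64 / 27.6)
    = √(199,420.29) ≈ 446.56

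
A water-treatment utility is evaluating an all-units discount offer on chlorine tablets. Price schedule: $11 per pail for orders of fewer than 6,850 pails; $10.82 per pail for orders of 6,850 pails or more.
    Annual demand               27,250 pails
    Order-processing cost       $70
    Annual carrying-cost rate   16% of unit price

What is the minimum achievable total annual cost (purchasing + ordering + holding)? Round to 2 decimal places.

$301,052.83

H₁ = 16%×$11 = $1.7600;  H₂ = 16%×$10.82 = $1.7312
EOQ₁ = √(2×27,250×70/1.7600) = 1,472.28  (< 6,850, feasible at tier 1)
EOQ₂ = √(2×27,250×70/1.7312) = 1,484.48  (< 6,850 → use Q = 6,850 at tier-2 price)
TC(tier 1 (EOQ₁), Q≈1,472.3) = $302,341.22
TC(tier 2, Q≈6,850.0) = $301,052.83
Minimum at tier 2: $301,052.83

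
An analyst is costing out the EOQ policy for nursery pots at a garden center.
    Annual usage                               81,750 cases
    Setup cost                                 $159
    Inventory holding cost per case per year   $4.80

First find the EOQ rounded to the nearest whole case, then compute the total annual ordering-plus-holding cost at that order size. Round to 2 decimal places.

$11,170.64

EOQ = √(2DS/H) = √(2 × 81,750 × 159 / 4.8)
    = √(5,415,937.50) ≈ 2,327.22 → Q = 2,327 cases
Annual ordering cost = (D/Q)·S = (81,750/2,327) × 159 = $5,585.84
Annual holding cost  = (Q/2)·H = (2,327/2) × 4.8 = $5,584.80
Total = $5,585.84 + $5,584.80 = $11,170.64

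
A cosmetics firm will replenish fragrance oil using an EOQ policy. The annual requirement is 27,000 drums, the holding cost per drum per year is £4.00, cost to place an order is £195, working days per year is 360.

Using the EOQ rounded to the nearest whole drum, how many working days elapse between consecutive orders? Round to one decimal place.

EOQ = √(2DS/H) = √(2 × 27,000 × 195 / 4)
    = √(2,632,500.00) ≈ 1,622.50 → Q = 1,622 drums
Days between orders = 360 / (D/Q) = 360 / 16.646 ≈ 21.627

21.6 days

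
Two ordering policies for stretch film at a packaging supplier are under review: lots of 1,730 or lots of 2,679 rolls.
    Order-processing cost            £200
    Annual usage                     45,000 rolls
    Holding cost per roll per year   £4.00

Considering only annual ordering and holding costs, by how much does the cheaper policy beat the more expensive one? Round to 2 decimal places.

TC(Q) = (D/Q)S + (Q/2)H
TC(1,730) = (45,000/1,730)×200 + (1,730/2)×4 = £8,662.31
TC(2,679) = (45,000/2,679)×200 + (2,679/2)×4 = £8,717.46
Cheaper: Q = 1,730.  Difference = £55.15

£55.15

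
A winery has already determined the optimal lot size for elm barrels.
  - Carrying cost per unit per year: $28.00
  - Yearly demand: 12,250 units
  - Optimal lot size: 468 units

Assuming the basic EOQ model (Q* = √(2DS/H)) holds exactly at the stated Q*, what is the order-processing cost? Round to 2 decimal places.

Since Q* = (2DS/H)^½, squaring gives Q*²·H = 2DS.
S = Q²H / (2D) = 468² × 28 / (2 × 12,250) = 250.3131

$250.31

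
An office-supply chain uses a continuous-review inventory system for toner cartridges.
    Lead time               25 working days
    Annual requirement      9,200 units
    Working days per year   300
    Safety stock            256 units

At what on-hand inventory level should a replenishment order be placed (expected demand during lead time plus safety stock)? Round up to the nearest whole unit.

1,023 units

Daily demand d = 9,200 / 300 = 30.667 units/day
Demand during lead time = 30.667 × 25 = 766.67
Reorder point = 766.67 + 256 = 1,022.67 → round up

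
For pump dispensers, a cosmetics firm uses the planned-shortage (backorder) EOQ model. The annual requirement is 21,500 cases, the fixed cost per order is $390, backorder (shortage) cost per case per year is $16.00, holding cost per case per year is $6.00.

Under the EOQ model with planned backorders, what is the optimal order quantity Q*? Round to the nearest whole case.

1,960 cases

Basic EOQ = √(2·21,500·390/6) = 1,671.825
Backorder adjustment √((H+b)/b) = √((6+16)/16) = 1.1726
Q* = 1,671.825 × 1.1726 ≈ 1,960.39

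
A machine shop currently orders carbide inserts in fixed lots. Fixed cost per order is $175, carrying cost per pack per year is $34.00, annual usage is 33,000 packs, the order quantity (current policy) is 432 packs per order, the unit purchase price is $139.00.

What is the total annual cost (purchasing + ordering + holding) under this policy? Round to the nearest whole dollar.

Orders/yr = 33,000/432 = 76.389; ordering cost = 76.389 × $175 = $13,368.06
Average inventory = 432/2 = 216; holding cost = 216 × $34 = $7,344.00
Purchase cost = D·C = 33,000 × 139 = $4,587,000.00
Total = $13,368.06 + $7,344.00 + $4,587,000.00 = $4,607,712.06

$4,607,712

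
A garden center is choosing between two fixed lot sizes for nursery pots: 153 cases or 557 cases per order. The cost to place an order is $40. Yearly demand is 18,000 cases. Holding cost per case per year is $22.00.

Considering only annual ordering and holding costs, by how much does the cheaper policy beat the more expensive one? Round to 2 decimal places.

For each Q, cost = (D/Q)·S + (Q/2)·H.
TC(153) = (18,000/153)×40 + (153/2)×22 = $6,388.88
TC(557) = (18,000/557)×40 + (557/2)×22 = $7,419.64
Lots of 153 are cheaper by $1,030.76.

$1,030.76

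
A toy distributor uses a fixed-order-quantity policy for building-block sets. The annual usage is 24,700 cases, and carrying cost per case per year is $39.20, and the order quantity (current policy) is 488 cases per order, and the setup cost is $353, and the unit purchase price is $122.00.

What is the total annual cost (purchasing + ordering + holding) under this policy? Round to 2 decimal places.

$3,040,831.81

Ordering: D/Q × S = 24,700/488 × $353 = $17,867.01
Holding:  Q/2 × H = 488/2 × $39.2 = $9,564.80
Purchase cost = D·C = 24,700 × 122 = $3,013,400.00
Total = $17,867.01 + $9,564.80 + $3,013,400.00 = $3,040,831.81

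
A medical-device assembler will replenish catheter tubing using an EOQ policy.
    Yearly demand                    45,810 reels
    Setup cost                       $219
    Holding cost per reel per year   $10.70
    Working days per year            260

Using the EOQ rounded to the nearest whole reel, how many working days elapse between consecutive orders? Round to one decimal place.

7.8 days

Q* = √(2·D·S / H) = √(2·45,810·219 / 10.7) = √1,875,213.1 ≈ 1,369.38 → Q = 1,369 reels
Cycle time = (working days × Q)/D = (260 × 1,369) / 45,810 = 7.770 days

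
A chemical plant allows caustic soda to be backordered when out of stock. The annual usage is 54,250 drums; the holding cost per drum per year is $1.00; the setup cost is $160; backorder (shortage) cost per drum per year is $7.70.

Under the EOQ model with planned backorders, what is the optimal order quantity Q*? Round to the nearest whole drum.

4,429 drums

Q* = √(2DS/H) · √((H + b)/b)
   = √(2 × 54,250 × 160 / 1) · √((1 + 7.7) / 7.7)
   = 4,166.533 × 1.0630 ≈ 4,428.83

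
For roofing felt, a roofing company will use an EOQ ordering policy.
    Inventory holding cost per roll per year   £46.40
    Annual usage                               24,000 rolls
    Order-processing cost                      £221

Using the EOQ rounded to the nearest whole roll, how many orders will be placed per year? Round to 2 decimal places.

50.21 orders per year

Q* = √(2·D·S / H) = √(2·24,000·221 / 46.4) = √228,620.7 ≈ 478.14 → Q = 478
N = D/Q = 24,000/478 ≈ 50.209 orders/yr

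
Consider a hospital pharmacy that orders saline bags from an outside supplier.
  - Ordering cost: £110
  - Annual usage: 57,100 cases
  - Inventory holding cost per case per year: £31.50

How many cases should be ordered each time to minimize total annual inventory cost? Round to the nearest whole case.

632 cases

EOQ = √(2DS/H) = √(2 × 57,100 × 110 / 31.5)
    = √(398,793.65) ≈ 631.50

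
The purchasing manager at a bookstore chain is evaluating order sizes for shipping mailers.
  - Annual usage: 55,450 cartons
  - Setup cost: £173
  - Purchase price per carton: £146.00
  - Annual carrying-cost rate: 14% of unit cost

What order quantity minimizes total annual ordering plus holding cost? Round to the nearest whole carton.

H = i·C = 0.14 × £146 = £20.4400 per carton-year
EOQ = √(2DS/H) = √(2 × 55,450 × 173 / 20.44)
    = √(938,635.03) ≈ 968.83

969 cartons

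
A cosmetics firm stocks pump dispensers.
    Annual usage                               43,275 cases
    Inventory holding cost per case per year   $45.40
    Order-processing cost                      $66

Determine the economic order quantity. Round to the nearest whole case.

EOQ = √(2DS/H) = √(2 × 43,275 × 66 / 45.4)
    = √(125,821.59) ≈ 354.71

355 cases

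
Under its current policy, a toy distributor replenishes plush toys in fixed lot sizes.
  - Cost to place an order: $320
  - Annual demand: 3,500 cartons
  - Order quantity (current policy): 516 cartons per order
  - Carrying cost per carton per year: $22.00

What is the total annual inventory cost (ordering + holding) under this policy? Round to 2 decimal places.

$7,846.54

Ordering: D/Q × S = 3,500/516 × $320 = $2,170.54
Holding:  Q/2 × H = 516/2 × $22 = $5,676.00
Total = $2,170.54 + $5,676.00 = $7,846.54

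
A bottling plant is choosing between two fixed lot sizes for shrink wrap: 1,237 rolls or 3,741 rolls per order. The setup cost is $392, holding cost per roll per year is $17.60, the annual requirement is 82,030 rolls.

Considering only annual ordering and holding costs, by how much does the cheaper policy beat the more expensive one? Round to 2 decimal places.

Annual cost at Q: ordering D·S/Q plus holding Q·H/2.
TC(1,237) = (82,030/1,237)×392 + (1,237/2)×17.6 = $36,880.56
TC(3,741) = (82,030/3,741)×392 + (3,741/2)×17.6 = $41,516.30
|ΔTC| = |$36,880.56 − $41,516.30| = $4,635.74

$4,635.74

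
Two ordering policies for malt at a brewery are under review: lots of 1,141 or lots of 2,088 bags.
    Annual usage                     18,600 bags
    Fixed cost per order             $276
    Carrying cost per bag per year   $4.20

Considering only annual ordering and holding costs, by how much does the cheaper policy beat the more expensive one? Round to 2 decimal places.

$51.89

For each Q, cost = (D/Q)·S + (Q/2)·H.
TC(1,141) = (18,600/1,141)×276 + (1,141/2)×4.2 = $6,895.31
TC(2,088) = (18,600/2,088)×276 + (2,088/2)×4.2 = $6,843.42
Cheaper: Q = 2,088.  Difference = $51.89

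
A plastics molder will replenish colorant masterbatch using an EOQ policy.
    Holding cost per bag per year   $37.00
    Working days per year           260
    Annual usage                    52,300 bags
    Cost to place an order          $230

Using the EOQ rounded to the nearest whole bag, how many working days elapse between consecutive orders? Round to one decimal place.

4.0 days

Optimal lot size Q* = (2 × 52,300 × $230 / $37)^½ ≈ 806.36 → Q = 806 bags
Cycle time = (working days × Q)/D = (260 × 806) / 52,300 = 4.007 days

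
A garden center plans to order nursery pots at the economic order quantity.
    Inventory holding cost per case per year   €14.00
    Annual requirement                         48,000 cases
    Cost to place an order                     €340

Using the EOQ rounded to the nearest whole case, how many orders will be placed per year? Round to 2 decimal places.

2DS/H = 2·48,000·340/14 = 2,331,428.57
EOQ = √2,331,428.57 ≈ 1,526.90 → Q = 1,527
N = D/Q = 48,000/1,527 ≈ 31.434 orders/yr

31.43 orders per year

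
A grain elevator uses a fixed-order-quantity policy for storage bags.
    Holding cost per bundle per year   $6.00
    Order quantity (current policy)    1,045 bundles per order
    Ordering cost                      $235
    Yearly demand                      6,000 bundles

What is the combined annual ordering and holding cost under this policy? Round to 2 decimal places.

Annual ordering cost = (D/Q)·S = (6,000/1,045) × 235 = $1,349.28
Annual holding cost  = (Q/2)·H = (1,045/2) × 6 = $3,135.00
Total = $1,349.28 + $3,135.00 = $4,484.28

$4,484.28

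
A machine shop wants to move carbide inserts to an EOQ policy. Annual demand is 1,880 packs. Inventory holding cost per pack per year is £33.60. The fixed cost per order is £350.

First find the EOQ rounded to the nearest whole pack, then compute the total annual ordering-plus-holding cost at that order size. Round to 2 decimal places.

£6,649.63

EOQ = √(2DS/H) = √(2 × 1,880 × 350 / 33.6)
    = √(39,166.67) ≈ 197.91 → Q = 198 packs
Ordering: D/Q × S = 1,880/198 × £350 = £3,323.23
Holding:  Q/2 × H = 198/2 × £33.6 = £3,326.40
Total = £3,323.23 + £3,326.40 = £6,649.63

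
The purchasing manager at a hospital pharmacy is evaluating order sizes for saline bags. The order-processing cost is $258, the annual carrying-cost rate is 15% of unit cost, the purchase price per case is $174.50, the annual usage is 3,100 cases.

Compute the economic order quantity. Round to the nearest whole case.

Carrying cost H = $174.5 × 15% = $26.1750/case/yr
EOQ = √(2DS/H) = √(2 × 3,100 × 258 / 26.175)
    = √(61,111.75) ≈ 247.21

247 cases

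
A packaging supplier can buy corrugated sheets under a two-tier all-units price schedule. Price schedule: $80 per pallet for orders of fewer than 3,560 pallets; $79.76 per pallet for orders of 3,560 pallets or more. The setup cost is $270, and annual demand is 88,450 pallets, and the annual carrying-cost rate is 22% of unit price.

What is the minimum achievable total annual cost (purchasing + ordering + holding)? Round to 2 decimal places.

H₁ = 22%×$80 = $17.6000;  H₂ = 22%×$79.76 = $17.5472
EOQ₁ = √(2×88,450×270/17.6000) = 1,647.36  (< 3,560, feasible at tier 1)
EOQ₂ = √(2×88,450×270/17.5472) = 1,649.84  (< 3,560 → use Q = 3,560 at tier-2 price)
TC(tier 1 (EOQ₁), Q≈1,647.4) = $7,104,993.60
TC(tier 2, Q≈3,560.0) = $7,092,714.30
Minimum at tier 2: $7,092,714.30

$7,092,714.30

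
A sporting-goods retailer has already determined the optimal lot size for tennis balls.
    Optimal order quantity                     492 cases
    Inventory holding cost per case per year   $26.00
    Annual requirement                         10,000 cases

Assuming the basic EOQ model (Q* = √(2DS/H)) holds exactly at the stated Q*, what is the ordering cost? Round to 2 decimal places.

EOQ relation: Q² = 2DS/H, so rearrange for the unknown.
S = Q²H / (2D) = 492² × 26 / (2 × 10,000) = 314.6832

$314.68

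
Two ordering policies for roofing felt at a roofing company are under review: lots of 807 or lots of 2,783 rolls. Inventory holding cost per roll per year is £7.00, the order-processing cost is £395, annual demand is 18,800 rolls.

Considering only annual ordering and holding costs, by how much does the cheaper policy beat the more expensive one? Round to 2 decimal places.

Annual cost at Q: ordering D·S/Q plus holding Q·H/2.
TC(807) = (18,800/807)×395 + (807/2)×7 = £12,026.48
TC(2,783) = (18,800/2,783)×395 + (2,783/2)×7 = £12,408.84
Lots of 807 are cheaper by £382.36.

£382.36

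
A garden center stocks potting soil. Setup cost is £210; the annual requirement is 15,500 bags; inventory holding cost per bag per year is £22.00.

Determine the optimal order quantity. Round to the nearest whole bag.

EOQ = √(2DS/H) = √(2 × 15,500 × 210 / 22)
    = √(295,909.09) ≈ 543.98

544 bags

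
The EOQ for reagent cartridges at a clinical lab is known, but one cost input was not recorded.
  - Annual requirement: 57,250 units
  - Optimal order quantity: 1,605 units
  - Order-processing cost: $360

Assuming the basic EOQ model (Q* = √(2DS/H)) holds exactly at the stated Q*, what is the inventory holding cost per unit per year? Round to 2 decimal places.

EOQ relation: Q² = 2DS/H, so rearrange for the unknown.
H = 2DS / Q² = 2 × 57,250 × 360 / 1,605² = 16.0014

$16.00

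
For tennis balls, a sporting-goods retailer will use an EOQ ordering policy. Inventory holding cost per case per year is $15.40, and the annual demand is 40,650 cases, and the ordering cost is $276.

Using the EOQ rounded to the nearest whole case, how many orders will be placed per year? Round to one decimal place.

2DS/H = 2·40,650·276/15.4 = 1,457,064.94
EOQ = √1,457,064.94 ≈ 1,207.09 → Q = 1,207
N = D/Q = 40,650/1,207 ≈ 33.679 orders/yr

33.7 orders per year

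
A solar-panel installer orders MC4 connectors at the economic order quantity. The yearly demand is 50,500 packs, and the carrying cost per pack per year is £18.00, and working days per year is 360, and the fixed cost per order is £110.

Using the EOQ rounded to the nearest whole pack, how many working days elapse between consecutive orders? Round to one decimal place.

EOQ = √(2DS/H) = √(2 × 50,500 × 110 / 18)
    = √(617,222.22) ≈ 785.63 → Q = 786 packs
Cycle time = (working days × Q)/D = (360 × 786) / 50,500 = 5.603 days

5.6 days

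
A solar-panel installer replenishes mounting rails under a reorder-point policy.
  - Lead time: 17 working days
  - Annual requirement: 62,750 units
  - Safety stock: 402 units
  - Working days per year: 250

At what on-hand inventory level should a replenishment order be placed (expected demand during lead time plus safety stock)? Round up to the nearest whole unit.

Daily demand d = 62,750 / 250 = 251.000 units/day
Demand during lead time = 251.000 × 17 = 4,267.00
Reorder point = 4,267.00 + 402 = 4,669.00 → round up

4,669 units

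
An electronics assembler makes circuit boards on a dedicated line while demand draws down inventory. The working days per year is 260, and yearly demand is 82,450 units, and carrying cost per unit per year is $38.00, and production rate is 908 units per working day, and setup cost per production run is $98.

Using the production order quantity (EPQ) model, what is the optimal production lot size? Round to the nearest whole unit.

Daily demand d = 82,450/260 = 317.115; p = 908; 1 − d/p = 0.65075
EPQ = √(2DS / (H(1 − d/p)))
    = √(2 × 82,450 × 98 / (38 × 0.65075)) ≈ 808.39

808 units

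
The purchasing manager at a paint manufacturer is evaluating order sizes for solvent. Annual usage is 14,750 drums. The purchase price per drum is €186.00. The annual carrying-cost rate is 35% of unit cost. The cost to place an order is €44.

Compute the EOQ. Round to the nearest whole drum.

Carrying cost H = €186 × 35% = €65.1000/drum/yr
Optimal lot size Q* = (2 × 14,750 × €44 / €65.1)^½ ≈ 141.20

141 drums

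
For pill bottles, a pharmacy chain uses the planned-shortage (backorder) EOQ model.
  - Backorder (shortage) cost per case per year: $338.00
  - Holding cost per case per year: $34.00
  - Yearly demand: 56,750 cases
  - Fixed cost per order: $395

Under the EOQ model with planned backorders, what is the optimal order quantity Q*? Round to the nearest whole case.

1,205 cases

Basic EOQ = √(2·56,750·395/34) = 1,148.304
Backorder adjustment √((H+b)/b) = √((34+338)/338) = 1.0491
Q* = 1,148.304 × 1.0491 ≈ 1,204.68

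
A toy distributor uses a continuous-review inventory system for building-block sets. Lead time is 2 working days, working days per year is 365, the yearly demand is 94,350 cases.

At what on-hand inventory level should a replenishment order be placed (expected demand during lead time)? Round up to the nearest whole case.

Daily demand d = 94,350 / 365 = 258.493 cases/day
Demand during lead time = 258.493 × 2 = 516.99
Reorder point = 516.99 → round up

517 cases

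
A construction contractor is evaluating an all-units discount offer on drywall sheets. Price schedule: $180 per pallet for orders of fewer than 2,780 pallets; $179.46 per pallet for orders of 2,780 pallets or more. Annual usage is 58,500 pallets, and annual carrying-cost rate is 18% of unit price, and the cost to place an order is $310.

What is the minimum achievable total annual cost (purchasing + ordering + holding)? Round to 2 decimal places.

H₁ = 18%×$180 = $32.4000;  H₂ = 18%×$179.46 = $32.3028
EOQ₁ = √(2×58,500×310/32.4000) = 1,058.04  (< 2,780, feasible at tier 1)
EOQ₂ = √(2×58,500×310/32.3028) = 1,059.63  (< 2,780 → use Q = 2,780 at tier-2 price)
TC(tier 1 (EOQ₁), Q≈1,058.0) = $10,564,280.43
TC(tier 2, Q≈2,780.0) = $10,549,834.27
Minimum at tier 2: $10,549,834.27

$10,549,834.27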